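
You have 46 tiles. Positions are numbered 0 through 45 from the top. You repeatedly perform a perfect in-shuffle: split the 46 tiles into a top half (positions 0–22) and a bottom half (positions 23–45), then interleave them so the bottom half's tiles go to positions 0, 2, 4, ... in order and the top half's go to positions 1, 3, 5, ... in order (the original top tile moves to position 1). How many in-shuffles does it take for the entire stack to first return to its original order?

23

The in-shuffle permutes the 46 positions with cycle lengths [23, 23].
Every tile is home exactly when every cycle has completed a whole number of laps, i.e. after lcm(23) = 23 in-shuffles.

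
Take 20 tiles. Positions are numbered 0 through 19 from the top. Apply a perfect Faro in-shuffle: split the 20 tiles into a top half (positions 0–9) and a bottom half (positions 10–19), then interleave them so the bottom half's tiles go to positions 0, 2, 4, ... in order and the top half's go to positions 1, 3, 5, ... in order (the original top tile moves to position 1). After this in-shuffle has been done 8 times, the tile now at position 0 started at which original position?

Work backwards from position 0, undoing one in-shuffle at a time:
0 ← 10 ← 15 ← 7 ← 3 ← 1 ← 0 ← 10 ← 15
So the tile now at position 0 started at position 15.

15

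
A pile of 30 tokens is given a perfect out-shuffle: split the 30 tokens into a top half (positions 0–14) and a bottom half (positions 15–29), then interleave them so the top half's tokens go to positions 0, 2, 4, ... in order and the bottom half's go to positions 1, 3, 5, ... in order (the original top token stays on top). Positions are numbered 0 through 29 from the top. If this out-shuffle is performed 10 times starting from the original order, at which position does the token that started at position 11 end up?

12

Track the token's position through each out-shuffle:
11 → 22 → 15 → 1 → 2 → 4 → 8 → 16 → 3 → 6 → 12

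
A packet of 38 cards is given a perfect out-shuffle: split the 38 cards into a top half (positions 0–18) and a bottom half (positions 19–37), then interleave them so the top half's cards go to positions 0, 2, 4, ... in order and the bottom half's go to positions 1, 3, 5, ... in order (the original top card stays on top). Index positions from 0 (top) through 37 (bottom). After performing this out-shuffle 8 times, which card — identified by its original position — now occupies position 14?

20

Work backwards from position 14, undoing one out-shuffle at a time:
14 ← 7 ← 22 ← 11 ← 24 ← 12 ← 6 ← 3 ← 20
So the card now at position 14 started at position 20.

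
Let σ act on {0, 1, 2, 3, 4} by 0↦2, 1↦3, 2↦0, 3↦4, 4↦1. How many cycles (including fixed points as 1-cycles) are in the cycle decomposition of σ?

2

Cycle decomposition: (0 2) (1 3 4).
2 cycles.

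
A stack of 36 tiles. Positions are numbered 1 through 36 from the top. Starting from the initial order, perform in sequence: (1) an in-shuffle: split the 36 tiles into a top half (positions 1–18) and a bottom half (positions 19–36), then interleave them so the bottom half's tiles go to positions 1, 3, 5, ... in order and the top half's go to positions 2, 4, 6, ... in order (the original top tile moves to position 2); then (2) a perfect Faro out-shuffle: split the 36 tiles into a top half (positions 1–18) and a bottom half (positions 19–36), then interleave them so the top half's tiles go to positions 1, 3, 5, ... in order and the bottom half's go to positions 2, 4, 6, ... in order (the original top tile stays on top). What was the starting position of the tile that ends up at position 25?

25

Undo the operations in reverse order, starting from position 25:
  undo op 2 (out-shuffle, from top half): 25 ← 13
  undo op 1 (in-shuffle, from bottom half): 13 ← 25
So the tile at position 25 came from original position 25.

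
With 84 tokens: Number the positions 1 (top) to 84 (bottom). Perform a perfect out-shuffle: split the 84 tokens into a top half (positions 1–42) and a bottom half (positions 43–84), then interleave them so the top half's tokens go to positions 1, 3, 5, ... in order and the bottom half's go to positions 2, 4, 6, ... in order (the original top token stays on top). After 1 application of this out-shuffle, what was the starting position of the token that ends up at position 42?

Work backwards from position 42, undoing one out-shuffle at a time:
42 ← 63
So the token now at position 42 started at position 63.

63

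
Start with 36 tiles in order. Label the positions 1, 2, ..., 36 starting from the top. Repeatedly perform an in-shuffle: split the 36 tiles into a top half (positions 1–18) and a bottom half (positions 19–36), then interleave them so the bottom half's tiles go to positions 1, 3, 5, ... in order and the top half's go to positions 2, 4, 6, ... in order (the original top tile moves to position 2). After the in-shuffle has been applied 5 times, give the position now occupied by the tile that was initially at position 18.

21

Track the tile's position through each in-shuffle:
18 → 36 → 35 → 33 → 29 → 21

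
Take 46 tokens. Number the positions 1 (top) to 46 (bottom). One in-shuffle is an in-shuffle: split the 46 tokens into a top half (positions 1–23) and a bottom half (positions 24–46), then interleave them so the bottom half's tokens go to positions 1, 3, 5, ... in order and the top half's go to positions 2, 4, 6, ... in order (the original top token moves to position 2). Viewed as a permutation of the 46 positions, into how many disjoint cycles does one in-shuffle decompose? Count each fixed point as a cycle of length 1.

Trace each unvisited position around until it returns:
(1 2 4 8 16 32 ... len 23) (5 10 20 40 33 19 ... len 23)
2 cycles in total.

2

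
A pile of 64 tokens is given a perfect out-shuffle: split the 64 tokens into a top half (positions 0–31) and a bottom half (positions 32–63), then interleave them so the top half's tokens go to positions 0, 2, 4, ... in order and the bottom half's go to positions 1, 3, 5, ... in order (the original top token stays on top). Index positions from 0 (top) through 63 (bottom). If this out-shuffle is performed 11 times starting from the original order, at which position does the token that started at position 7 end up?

35

Track the token's position through each out-shuffle:
7 → 14 → 28 → 56 → 49 → 35 → 7 → 14 → 28 → 56 → 49 → 35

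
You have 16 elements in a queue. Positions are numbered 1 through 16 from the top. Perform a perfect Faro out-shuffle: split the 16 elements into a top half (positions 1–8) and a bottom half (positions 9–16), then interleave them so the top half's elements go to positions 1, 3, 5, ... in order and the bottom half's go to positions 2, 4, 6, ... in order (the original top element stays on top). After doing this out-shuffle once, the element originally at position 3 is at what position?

Track the element's position through each out-shuffle:
3 → 5

5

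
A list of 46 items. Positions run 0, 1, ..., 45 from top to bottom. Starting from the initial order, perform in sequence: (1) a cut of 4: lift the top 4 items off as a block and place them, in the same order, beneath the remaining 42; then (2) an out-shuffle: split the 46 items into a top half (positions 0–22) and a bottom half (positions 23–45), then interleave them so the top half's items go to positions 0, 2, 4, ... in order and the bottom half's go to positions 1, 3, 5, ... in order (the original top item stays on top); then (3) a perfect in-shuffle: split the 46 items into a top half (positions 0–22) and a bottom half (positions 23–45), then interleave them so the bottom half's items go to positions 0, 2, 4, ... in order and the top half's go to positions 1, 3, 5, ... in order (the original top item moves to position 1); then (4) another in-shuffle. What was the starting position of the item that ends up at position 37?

20

Undo the operations in reverse order, starting from position 37:
  undo op 4 (in-shuffle, from top half): 37 ← 18
  undo op 3 (in-shuffle, from bottom half): 18 ← 32
  undo op 2 (out-shuffle, from top half): 32 ← 16
  undo op 1 (cut 4): 16 ← 20
So the item at position 37 came from original position 20.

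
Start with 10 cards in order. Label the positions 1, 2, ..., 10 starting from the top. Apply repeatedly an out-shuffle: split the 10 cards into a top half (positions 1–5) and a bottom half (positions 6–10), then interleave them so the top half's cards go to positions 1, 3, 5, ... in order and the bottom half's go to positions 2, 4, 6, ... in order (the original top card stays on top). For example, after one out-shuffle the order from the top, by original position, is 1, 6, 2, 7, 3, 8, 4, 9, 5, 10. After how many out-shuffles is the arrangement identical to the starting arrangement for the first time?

The out-shuffle permutes the 10 positions with cycle lengths [1, 1, 2, 6].
Every card is home exactly when every cycle has completed a whole number of laps, i.e. after lcm(1, 2, 6) = 6 out-shuffles.

6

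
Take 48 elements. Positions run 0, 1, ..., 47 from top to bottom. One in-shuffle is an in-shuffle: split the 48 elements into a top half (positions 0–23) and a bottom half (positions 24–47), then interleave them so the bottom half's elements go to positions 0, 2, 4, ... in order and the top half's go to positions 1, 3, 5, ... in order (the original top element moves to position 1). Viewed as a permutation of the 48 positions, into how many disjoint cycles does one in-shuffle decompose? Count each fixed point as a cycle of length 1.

4

Trace each unvisited position around until it returns:
(0 1 3 7 15 31 ... len 21) (2 5 11 23 47 46 ... len 21) (6 13 27) (20 41 34)
4 cycles in total.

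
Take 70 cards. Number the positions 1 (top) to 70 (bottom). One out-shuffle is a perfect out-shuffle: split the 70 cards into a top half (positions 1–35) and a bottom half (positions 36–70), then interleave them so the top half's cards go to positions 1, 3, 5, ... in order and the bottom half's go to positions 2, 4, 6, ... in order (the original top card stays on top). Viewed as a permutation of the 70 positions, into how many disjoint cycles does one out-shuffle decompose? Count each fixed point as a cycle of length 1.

7

Trace each unvisited position around until it returns:
(1) (2 3 5 9 17 33 ... len 22) (4 7 13 25 49 28 ... len 11) (6 11 21 41 12 23 ... len 22) (16 31 61 52 34 67 ... len 11) (24 47) (70)
7 cycles in total.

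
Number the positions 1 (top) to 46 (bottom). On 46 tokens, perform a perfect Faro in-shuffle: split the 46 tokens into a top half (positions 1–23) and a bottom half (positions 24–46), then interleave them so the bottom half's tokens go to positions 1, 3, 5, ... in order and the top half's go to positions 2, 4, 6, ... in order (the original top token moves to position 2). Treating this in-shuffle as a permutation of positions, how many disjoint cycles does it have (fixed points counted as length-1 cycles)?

Trace each unvisited position around until it returns:
(1 2 4 8 16 32 ... len 23) (5 10 20 40 33 19 ... len 23)
2 cycles in total.

2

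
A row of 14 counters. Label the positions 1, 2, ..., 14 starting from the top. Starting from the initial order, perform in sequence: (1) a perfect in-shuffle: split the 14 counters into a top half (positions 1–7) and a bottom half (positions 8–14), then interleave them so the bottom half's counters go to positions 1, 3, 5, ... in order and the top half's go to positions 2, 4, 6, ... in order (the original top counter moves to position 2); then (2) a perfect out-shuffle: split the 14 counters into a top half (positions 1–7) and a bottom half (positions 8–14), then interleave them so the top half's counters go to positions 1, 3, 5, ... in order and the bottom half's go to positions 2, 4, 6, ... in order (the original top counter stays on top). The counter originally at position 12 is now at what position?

Track the counter from position 12 forward through each operation:
  after op 1 (in-shuffle): 12 → 9
  after op 2 (out-shuffle): 9 → 4

4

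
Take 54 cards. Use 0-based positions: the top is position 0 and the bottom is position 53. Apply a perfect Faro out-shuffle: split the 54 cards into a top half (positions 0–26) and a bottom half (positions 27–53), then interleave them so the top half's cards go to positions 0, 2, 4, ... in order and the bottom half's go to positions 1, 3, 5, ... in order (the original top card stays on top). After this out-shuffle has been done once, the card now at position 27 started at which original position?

40

Work backwards from position 27, undoing one out-shuffle at a time:
27 ← 40
So the card now at position 27 started at position 40.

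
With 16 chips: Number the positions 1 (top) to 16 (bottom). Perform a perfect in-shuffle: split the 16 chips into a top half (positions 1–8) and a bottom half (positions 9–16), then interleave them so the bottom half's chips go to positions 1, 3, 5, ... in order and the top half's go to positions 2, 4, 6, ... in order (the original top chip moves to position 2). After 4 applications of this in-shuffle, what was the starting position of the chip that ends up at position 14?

Work backwards from position 14, undoing one in-shuffle at a time:
14 ← 7 ← 12 ← 6 ← 3
So the chip now at position 14 started at position 3.

3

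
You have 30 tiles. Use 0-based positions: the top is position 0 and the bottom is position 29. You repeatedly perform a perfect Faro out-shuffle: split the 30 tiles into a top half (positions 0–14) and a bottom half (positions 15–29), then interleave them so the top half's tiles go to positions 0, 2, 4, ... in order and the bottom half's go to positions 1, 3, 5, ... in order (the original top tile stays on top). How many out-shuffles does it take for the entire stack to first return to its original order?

The out-shuffle permutes the 30 positions with cycle lengths [1, 1, 28].
Every tile is home exactly when every cycle has completed a whole number of laps, i.e. after lcm(1, 28) = 28 out-shuffles.

28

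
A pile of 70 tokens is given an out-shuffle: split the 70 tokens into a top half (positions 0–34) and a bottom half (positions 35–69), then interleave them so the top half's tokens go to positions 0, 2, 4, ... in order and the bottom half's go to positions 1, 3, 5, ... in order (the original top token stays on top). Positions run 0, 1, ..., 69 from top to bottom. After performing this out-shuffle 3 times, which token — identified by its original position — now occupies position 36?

Work backwards from position 36, undoing one out-shuffle at a time:
36 ← 18 ← 9 ← 39
So the token now at position 36 started at position 39.

39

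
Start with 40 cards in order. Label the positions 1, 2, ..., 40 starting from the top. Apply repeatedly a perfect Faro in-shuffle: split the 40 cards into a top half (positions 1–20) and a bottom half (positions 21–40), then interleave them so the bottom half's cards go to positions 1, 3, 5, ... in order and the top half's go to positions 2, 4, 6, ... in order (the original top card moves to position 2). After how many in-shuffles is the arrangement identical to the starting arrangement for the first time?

The in-shuffle permutes the 40 positions with cycle lengths [20, 20].
Every card is home exactly when every cycle has completed a whole number of laps, i.e. after lcm(20) = 20 in-shuffles.

20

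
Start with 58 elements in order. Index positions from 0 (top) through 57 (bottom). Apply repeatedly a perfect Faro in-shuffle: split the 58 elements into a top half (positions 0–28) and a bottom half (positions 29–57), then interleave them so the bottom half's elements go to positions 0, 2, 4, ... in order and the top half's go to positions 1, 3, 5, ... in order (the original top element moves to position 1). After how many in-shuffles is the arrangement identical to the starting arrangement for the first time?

58

The in-shuffle permutes the 58 positions with cycle lengths [58].
Every element is home exactly when every cycle has completed a whole number of laps, i.e. after lcm(58) = 58 in-shuffles.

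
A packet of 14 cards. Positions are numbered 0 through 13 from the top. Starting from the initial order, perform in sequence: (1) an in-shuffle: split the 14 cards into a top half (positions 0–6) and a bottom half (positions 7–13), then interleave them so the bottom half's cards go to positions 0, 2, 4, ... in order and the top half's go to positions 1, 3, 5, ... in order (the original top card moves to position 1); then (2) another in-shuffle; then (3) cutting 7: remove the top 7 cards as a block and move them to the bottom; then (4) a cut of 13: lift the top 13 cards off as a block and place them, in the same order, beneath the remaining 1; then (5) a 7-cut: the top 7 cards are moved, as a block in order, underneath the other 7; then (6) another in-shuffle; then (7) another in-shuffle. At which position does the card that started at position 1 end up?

Track the card from position 1 forward through each operation:
  after op 1 (in-shuffle): 1 → 3
  after op 2 (in-shuffle): 3 → 7
  after op 3 (cut 7): 7 → 0
  after op 4 (cut 13): 0 → 1
  after op 5 (cut 7): 1 → 8
  after op 6 (in-shuffle): 8 → 2
  after op 7 (in-shuffle): 2 → 5

5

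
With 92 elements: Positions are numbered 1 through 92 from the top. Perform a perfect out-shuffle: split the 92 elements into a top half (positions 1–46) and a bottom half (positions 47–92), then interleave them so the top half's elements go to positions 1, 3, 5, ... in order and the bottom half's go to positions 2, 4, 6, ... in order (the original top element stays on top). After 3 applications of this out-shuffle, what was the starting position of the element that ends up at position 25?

Work backwards from position 25, undoing one out-shuffle at a time:
25 ← 13 ← 7 ← 4
So the element now at position 25 started at position 4.

4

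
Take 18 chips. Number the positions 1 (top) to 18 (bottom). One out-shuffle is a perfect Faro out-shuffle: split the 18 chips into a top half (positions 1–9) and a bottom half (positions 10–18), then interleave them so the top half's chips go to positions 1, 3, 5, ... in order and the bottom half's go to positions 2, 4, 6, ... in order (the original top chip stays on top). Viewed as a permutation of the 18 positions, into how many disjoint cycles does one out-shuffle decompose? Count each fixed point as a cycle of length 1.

4

Trace each unvisited position around until it returns:
(1) (2 3 5 9 17 16 14 10) (4 7 13 8 15 12 6 11) (18)
4 cycles in total.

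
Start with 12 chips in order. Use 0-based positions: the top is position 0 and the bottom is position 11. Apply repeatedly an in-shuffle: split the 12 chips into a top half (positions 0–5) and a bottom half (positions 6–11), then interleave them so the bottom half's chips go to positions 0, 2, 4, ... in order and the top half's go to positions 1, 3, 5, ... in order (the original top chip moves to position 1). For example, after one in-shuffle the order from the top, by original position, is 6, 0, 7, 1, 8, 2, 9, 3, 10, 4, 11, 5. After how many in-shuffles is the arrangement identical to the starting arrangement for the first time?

The in-shuffle permutes the 12 positions with cycle lengths [12].
Every chip is home exactly when every cycle has completed a whole number of laps, i.e. after lcm(12) = 12 in-shuffles.

12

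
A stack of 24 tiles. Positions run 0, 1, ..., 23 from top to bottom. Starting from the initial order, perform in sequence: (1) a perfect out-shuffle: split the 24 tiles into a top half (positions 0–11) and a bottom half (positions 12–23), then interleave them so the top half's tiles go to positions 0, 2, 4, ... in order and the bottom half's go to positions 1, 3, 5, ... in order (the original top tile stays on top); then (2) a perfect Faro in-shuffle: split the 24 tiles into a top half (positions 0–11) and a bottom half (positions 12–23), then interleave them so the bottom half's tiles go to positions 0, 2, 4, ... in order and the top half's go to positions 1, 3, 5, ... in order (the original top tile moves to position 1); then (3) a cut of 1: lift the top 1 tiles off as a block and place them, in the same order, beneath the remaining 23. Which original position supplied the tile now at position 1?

Undo the operations in reverse order, starting from position 1:
  undo op 3 (cut 1): 1 ← 2
  undo op 2 (in-shuffle, from bottom half): 2 ← 13
  undo op 1 (out-shuffle, from bottom half): 13 ← 18
So the tile at position 1 came from original position 18.

18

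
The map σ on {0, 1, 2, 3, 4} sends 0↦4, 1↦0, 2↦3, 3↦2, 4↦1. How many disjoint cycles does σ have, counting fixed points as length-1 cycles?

Cycle decomposition: (0 4 1) (2 3).
2 cycles.

2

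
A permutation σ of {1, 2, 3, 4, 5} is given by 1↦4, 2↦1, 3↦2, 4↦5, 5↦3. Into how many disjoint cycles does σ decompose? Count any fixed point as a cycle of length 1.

Cycle decomposition: (1 4 5 3 2).
1 cycle.

1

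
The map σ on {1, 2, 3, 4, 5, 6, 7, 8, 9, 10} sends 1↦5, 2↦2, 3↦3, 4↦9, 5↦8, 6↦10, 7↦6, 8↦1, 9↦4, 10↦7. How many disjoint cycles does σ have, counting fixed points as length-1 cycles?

Cycle decomposition: (1 5 8) (2) (3) (4 9) (6 10 7).
5 cycles.

5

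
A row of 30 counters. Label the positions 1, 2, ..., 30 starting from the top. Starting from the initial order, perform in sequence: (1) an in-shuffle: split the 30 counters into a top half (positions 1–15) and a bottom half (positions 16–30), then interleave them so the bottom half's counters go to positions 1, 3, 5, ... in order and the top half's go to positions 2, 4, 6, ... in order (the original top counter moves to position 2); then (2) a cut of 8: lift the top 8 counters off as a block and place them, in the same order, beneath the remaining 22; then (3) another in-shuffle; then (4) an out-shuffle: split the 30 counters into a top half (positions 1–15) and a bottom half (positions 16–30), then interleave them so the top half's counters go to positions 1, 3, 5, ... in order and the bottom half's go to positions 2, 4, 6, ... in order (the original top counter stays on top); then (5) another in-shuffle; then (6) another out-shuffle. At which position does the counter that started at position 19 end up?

Track the counter from position 19 forward through each operation:
  after op 1 (in-shuffle): 19 → 7
  after op 2 (cut 8): 7 → 29
  after op 3 (in-shuffle): 29 → 27
  after op 4 (out-shuffle): 27 → 24
  after op 5 (in-shuffle): 24 → 17
  after op 6 (out-shuffle): 17 → 4

4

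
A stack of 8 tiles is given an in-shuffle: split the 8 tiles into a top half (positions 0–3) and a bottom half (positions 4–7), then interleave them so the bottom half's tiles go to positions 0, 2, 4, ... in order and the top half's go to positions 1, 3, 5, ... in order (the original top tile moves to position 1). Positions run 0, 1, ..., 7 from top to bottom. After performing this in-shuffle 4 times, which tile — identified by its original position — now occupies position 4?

Work backwards from position 4, undoing one in-shuffle at a time:
4 ← 6 ← 7 ← 3 ← 1
So the tile now at position 4 started at position 1.

1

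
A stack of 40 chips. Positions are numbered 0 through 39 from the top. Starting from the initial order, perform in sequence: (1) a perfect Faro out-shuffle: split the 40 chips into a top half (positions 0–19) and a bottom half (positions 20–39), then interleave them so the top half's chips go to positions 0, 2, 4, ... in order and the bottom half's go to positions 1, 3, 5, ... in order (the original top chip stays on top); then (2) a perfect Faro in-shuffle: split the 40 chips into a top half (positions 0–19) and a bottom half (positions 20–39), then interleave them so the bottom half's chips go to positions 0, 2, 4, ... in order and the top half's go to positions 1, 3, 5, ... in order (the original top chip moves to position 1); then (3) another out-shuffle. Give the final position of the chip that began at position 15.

Track the chip from position 15 forward through each operation:
  after op 1 (out-shuffle): 15 → 30
  after op 2 (in-shuffle): 30 → 20
  after op 3 (out-shuffle): 20 → 1

1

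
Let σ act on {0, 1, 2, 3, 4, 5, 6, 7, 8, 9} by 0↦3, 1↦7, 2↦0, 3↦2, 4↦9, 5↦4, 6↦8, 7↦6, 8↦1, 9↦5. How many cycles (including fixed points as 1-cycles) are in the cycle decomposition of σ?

Cycle decomposition: (0 3 2) (1 7 6 8) (4 9 5).
3 cycles.

3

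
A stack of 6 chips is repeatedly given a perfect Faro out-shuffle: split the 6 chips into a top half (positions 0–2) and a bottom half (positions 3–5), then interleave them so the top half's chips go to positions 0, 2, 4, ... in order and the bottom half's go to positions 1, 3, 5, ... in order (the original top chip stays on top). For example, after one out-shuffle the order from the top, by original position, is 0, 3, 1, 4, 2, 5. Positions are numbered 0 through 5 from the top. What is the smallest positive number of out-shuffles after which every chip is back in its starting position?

4

The out-shuffle permutes the 6 positions with cycle lengths [1, 1, 4].
Every chip is home exactly when every cycle has completed a whole number of laps, i.e. after lcm(1, 4) = 4 out-shuffles.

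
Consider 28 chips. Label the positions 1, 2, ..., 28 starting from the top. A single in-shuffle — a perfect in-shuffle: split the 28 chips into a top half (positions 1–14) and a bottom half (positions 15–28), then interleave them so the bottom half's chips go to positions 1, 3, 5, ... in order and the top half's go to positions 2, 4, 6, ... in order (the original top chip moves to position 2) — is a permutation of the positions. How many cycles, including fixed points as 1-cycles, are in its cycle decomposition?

1

Trace each unvisited position around until it returns:
(1 2 4 8 16 3 ... len 28)
1 cycle in total.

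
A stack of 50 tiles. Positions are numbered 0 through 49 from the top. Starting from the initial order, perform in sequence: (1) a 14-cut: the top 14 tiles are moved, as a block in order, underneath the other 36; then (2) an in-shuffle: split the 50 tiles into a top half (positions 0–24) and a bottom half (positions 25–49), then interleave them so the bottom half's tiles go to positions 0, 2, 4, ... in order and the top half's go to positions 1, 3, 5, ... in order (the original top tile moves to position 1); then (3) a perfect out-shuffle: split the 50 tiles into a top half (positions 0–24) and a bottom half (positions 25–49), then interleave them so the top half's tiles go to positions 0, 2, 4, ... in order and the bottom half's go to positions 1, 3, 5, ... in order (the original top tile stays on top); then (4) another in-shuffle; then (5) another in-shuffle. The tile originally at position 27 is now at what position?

Track the tile from position 27 forward through each operation:
  after op 1 (cut 14): 27 → 13
  after op 2 (in-shuffle): 13 → 27
  after op 3 (out-shuffle): 27 → 5
  after op 4 (in-shuffle): 5 → 11
  after op 5 (in-shuffle): 11 → 23

23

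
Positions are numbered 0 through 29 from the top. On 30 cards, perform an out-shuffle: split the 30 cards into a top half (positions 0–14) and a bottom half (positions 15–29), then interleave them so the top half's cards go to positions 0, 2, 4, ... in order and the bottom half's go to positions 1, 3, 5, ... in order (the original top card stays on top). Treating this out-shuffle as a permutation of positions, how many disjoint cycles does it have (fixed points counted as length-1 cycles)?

3

Trace each unvisited position around until it returns:
(0) (1 2 4 8 16 3 ... len 28) (29)
3 cycles in total.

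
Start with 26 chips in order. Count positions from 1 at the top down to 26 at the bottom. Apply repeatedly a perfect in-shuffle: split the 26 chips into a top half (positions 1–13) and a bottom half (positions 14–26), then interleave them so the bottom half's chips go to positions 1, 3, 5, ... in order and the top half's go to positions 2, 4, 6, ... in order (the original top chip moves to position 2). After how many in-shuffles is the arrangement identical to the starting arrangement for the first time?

The in-shuffle permutes the 26 positions with cycle lengths [2, 6, 18].
Every chip is home exactly when every cycle has completed a whole number of laps, i.e. after lcm(2, 6, 18) = 18 in-shuffles.

18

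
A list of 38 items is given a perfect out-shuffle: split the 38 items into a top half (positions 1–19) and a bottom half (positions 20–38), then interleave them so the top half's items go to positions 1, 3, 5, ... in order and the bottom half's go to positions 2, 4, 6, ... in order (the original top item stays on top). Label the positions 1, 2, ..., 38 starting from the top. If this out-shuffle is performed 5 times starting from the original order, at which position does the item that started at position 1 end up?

1

Position 1 is a fixed point of every out-shuffle, so the item never moves.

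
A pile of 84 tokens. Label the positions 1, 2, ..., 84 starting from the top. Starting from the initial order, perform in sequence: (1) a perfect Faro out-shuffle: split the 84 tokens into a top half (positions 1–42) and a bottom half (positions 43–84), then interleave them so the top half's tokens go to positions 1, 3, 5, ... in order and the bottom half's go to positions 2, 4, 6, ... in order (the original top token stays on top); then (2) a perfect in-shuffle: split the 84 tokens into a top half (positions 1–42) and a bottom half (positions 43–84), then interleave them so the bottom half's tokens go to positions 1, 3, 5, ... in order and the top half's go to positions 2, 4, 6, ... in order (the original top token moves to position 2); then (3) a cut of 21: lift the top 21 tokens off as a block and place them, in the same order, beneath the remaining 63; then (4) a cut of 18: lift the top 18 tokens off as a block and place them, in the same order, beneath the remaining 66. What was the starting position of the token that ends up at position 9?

Undo the operations in reverse order, starting from position 9:
  undo op 4 (cut 18): 9 ← 27
  undo op 3 (cut 21): 27 ← 48
  undo op 2 (in-shuffle, from top half): 48 ← 24
  undo op 1 (out-shuffle, from bottom half): 24 ← 54
So the token at position 9 came from original position 54.

54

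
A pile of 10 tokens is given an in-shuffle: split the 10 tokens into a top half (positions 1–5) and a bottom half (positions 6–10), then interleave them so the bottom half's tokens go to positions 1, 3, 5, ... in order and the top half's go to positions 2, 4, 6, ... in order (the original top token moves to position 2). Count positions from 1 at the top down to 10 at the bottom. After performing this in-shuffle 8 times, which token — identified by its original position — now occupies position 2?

Work backwards from position 2, undoing one in-shuffle at a time:
2 ← 1 ← 6 ← 3 ← 7 ← 9 ← 10 ← 5 ← 8
So the token now at position 2 started at position 8.

8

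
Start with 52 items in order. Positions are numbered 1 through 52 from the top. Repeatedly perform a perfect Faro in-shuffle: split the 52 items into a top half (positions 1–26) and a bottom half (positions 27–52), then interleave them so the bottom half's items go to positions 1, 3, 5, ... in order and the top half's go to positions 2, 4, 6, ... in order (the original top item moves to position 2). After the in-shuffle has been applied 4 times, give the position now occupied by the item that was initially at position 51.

21

Track the item's position through each in-shuffle:
51 → 49 → 45 → 37 → 21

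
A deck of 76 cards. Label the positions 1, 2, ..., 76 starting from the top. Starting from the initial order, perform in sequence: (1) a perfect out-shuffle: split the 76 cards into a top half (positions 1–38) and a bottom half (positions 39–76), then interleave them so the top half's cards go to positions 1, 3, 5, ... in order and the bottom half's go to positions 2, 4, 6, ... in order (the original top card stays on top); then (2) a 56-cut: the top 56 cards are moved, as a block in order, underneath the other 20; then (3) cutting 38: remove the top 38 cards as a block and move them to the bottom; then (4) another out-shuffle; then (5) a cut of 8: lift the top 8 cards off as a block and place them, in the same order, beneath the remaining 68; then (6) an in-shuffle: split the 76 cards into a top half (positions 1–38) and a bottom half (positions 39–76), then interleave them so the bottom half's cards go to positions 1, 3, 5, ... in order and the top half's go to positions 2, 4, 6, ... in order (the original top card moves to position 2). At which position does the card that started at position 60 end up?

9

Track the card from position 60 forward through each operation:
  after op 1 (out-shuffle): 60 → 44
  after op 2 (cut 56): 44 → 64
  after op 3 (cut 38): 64 → 26
  after op 4 (out-shuffle): 26 → 51
  after op 5 (cut 8): 51 → 43
  after op 6 (in-shuffle): 43 → 9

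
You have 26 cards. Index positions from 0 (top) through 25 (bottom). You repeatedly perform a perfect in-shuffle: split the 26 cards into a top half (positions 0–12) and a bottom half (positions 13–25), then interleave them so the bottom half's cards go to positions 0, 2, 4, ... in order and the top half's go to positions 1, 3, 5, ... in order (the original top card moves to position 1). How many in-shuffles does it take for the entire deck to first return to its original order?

18

The in-shuffle permutes the 26 positions with cycle lengths [2, 6, 18].
Every card is home exactly when every cycle has completed a whole number of laps, i.e. after lcm(2, 6, 18) = 18 in-shuffles.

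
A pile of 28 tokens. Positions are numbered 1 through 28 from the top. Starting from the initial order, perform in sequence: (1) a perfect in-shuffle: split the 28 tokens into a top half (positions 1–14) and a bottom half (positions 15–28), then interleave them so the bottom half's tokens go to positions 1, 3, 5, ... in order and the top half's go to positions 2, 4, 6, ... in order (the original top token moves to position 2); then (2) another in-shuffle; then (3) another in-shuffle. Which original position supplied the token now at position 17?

Undo the operations in reverse order, starting from position 17:
  undo op 3 (in-shuffle, from bottom half): 17 ← 23
  undo op 2 (in-shuffle, from bottom half): 23 ← 26
  undo op 1 (in-shuffle, from top half): 26 ← 13
So the token at position 17 came from original position 13.

13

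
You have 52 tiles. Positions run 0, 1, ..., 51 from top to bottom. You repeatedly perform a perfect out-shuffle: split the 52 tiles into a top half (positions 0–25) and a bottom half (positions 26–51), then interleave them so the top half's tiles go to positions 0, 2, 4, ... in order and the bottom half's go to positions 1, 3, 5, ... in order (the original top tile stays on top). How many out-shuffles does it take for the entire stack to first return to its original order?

8

The out-shuffle permutes the 52 positions with cycle lengths [1, 1, 2, 8, 8, 8, 8, 8, 8].
Every tile is home exactly when every cycle has completed a whole number of laps, i.e. after lcm(1, 2, 8) = 8 out-shuffles.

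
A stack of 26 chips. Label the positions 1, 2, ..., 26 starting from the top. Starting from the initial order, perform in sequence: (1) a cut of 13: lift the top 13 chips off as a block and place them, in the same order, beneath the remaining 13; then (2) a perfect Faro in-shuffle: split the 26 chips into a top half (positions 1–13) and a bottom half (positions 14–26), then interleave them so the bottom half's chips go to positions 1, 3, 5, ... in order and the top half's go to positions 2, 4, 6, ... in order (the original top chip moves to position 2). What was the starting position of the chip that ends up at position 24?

25

Undo the operations in reverse order, starting from position 24:
  undo op 2 (in-shuffle, from top half): 24 ← 12
  undo op 1 (cut 13): 12 ← 25
So the chip at position 24 came from original position 25.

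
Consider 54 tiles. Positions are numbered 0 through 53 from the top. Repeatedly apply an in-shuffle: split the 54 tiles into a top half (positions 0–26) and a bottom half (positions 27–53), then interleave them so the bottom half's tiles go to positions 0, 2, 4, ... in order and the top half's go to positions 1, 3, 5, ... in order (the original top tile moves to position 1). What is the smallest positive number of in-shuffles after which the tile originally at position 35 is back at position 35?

Follow position 35 under repeated in-shuffles:
35 → 16 → 33 → 12 → 25 → 51 → 48 → 42 → 30 → 6 → 13 → 27 → 0 → 1 → 3 → 7 → 15 → 31 → 8 → 17 → 35
It first returns after 20 in-shuffles.

20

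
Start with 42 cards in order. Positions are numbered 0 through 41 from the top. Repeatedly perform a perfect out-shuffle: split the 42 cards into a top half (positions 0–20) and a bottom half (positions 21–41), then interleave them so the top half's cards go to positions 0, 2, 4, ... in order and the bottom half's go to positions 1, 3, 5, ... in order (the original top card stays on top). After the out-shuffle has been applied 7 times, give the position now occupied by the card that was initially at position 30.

Track the card's position through each out-shuffle:
30 → 19 → 38 → 35 → 29 → 17 → 34 → 27

27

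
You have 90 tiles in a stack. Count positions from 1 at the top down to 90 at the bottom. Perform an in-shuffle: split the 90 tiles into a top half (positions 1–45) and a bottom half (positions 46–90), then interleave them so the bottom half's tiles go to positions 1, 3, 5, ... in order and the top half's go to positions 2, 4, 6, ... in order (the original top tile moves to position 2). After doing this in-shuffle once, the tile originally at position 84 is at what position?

77

Track the tile's position through each in-shuffle:
84 → 77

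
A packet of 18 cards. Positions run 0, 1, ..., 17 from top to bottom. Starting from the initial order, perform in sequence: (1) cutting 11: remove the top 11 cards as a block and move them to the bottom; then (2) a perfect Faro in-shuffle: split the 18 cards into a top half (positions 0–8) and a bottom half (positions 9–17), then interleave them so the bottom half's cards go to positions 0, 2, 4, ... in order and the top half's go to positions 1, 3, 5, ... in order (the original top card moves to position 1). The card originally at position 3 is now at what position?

Track the card from position 3 forward through each operation:
  after op 1 (cut 11): 3 → 10
  after op 2 (in-shuffle): 10 → 2

2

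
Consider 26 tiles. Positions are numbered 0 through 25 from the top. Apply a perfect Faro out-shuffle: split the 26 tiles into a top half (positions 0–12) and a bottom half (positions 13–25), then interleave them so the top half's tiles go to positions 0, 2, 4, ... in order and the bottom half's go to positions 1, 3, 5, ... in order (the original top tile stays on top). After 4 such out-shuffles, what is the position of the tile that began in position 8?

Track the tile's position through each out-shuffle:
8 → 16 → 7 → 14 → 3

3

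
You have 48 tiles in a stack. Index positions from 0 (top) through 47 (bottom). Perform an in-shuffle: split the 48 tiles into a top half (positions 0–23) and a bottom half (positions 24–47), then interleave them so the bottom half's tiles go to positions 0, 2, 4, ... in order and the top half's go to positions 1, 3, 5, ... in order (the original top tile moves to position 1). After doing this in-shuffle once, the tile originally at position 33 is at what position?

18

Track the tile's position through each in-shuffle:
33 → 18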